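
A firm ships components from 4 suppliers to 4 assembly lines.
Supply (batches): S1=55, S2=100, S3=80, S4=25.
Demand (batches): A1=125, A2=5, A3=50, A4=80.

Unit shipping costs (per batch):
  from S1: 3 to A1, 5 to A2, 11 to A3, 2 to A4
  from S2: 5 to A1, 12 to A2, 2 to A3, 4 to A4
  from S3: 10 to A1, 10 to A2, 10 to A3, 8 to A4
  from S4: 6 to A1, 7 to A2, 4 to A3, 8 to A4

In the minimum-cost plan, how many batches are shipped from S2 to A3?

50

Solving gives:
  S1->A1: 55 × 3 = 165
  S2->A1: 45 × 5 = 225
  S2->A3: 50 × 2 = 100
  S2->A4: 5 × 4 = 20
  S3->A2: 5 × 10 = 50
  S3->A4: 75 × 8 = 600
  S4->A1: 25 × 6 = 150
Total cost = 1310.
So S2→A3 carries 50 batches.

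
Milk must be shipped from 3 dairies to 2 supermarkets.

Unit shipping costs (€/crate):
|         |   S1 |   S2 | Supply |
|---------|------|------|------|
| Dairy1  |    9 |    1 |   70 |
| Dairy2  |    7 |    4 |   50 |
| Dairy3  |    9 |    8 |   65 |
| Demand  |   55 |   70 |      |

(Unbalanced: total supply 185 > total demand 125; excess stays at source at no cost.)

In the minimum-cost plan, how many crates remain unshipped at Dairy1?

Minimum-cost shipments:
  Dairy1–S2: 70 × €1 = €70
  Dairy2–S1: 50 × €7 = €350
  Dairy3–S1: 5 × €9 = €45
Total cost = €465.
Dairy1 ships 70 of its 70, leaving 0.

0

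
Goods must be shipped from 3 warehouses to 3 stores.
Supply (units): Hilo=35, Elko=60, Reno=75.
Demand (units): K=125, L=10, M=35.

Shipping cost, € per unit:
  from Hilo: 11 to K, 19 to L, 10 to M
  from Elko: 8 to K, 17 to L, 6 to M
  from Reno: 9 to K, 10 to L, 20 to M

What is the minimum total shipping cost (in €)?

1480

A cheapest plan:
  Hilo->K: 35 × €11 = €385
  Elko->K: 25 × €8 = €200
  Elko->M: 35 × €6 = €210
  Reno->K: 65 × €9 = €585
  Reno->L: 10 × €10 = €100
Total = 385 + 200 + 210 + 585 + 100 = €1480.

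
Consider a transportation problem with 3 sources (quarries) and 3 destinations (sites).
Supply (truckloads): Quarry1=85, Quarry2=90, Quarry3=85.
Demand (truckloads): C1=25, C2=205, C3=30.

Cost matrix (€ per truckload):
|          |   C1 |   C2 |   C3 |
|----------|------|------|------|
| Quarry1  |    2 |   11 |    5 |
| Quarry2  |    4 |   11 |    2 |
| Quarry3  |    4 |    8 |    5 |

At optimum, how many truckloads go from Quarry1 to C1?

25

Optimal shipments:
  Quarry1–C1: 25 truckloads
  Quarry1–C2: 60 truckloads
  Quarry2–C2: 60 truckloads
  Quarry2–C3: 30 truckloads
  Quarry3–C2: 85 truckloads
Total cost = €2110.
So Quarry1→C1 carries 25 truckloads.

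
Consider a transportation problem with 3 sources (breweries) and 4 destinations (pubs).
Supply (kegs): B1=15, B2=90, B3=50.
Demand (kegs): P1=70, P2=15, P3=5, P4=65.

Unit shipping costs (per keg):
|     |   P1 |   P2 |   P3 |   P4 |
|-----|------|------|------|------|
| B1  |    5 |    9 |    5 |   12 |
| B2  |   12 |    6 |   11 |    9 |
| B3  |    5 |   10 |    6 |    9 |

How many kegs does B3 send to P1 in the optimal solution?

50

Optimal shipments:
  B1–P1: 15 × 5 = 75
  B2–P1: 5 × 12 = 60
  B2–P2: 15 × 6 = 90
  B2–P3: 5 × 11 = 55
  B2–P4: 65 × 9 = 585
  B3–P1: 50 × 5 = 250
Total cost = 1115.
So B3→P1 carries 50 kegs.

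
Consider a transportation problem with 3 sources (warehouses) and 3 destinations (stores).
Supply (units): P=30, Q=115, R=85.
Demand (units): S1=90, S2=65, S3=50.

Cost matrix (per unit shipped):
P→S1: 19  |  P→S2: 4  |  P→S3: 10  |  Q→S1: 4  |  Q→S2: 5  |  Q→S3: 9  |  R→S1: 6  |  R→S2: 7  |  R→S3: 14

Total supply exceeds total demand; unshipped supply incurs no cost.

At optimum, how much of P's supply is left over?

0

An optimal plan:
  P→S2: 30 × 4 = 120
  Q→S1: 30 × 4 = 120
  Q→S2: 35 × 5 = 175
  Q→S3: 50 × 9 = 450
  R→S1: 60 × 6 = 360
Total cost = 1225.
P ships 30 of its 30, leaving 0.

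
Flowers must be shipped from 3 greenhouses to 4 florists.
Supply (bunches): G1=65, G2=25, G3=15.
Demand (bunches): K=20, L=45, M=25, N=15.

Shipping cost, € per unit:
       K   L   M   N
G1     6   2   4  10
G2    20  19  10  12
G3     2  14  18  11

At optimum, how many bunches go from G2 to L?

The minimum-cost plan:
  G1→K: 5 × €6 = €30
  G1→L: 45 × €2 = €90
  G1→M: 15 × €4 = €60
  G2→M: 10 × €10 = €100
  G2→N: 15 × €12 = €180
  G3→K: 15 × €2 = €30
Total cost = €490.
The route G2→L is not used.

0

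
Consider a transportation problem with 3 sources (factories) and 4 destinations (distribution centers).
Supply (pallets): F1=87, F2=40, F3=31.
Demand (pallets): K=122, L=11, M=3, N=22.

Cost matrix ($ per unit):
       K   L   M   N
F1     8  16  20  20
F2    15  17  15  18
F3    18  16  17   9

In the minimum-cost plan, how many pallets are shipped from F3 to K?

Optimal shipments:
  F1→K: 87 pallets
  F2→K: 35 pallets
  F2→L: 2 pallets
  F2→M: 3 pallets
  F3→L: 9 pallets
  F3→N: 22 pallets
Total cost = $1642.
The route F3→K is not used.

0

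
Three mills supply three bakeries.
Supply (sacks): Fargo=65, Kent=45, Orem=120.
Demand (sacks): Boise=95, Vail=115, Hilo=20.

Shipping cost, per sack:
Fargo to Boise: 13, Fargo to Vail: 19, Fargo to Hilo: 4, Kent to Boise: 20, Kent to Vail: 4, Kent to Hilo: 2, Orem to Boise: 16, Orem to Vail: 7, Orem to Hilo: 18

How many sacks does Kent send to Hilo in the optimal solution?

20

Solving gives:
  Fargo–Boise: 65 × 13 = 845
  Kent–Vail: 25 × 4 = 100
  Kent–Hilo: 20 × 2 = 40
  Orem–Boise: 30 × 16 = 480
  Orem–Vail: 90 × 7 = 630
Total cost = 2095.
So Kent→Hilo carries 20 sacks.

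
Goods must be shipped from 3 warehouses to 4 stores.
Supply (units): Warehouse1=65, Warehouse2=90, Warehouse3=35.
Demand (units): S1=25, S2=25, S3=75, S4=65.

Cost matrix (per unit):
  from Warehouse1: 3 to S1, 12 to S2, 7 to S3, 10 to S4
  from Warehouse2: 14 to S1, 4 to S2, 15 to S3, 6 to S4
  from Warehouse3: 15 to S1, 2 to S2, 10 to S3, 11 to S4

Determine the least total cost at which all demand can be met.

1195

One minimum-cost allocation:
  Warehouse1–S1: 25 units
  Warehouse1–S3: 40 units
  Warehouse2–S2: 25 units
  Warehouse2–S4: 65 units
  Warehouse3–S3: 35 units
Total cost = 1195.
(Supply check: Warehouse1 ships 65; Warehouse2 ships 90; Warehouse3 ships 35.)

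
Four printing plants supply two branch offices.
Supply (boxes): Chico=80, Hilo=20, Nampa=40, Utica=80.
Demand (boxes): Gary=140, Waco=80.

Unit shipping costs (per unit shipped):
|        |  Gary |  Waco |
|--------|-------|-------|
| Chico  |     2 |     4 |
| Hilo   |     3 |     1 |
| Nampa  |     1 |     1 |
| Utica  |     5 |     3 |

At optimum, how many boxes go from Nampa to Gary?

40

The minimum-cost plan:
  Chico→Gary: 80 × 2 = 160
  Hilo→Gary: 20 × 3 = 60
  Nampa→Gary: 40 × 1 = 40
  Utica→Waco: 80 × 3 = 240
Total cost = 500.
So Nampa→Gary carries 40 boxes.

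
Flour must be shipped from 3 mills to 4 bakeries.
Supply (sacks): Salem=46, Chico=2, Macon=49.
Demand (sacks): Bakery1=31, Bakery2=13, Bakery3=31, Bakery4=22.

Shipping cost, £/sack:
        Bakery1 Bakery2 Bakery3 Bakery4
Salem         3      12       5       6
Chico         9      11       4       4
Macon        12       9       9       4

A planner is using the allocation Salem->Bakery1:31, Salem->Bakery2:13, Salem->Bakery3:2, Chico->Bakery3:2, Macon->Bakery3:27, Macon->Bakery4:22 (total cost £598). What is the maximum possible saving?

91

Current plan cost = 31·3 + 13·12 + 2·5 + 2·4 + 27·9 + 22·4 = £598.
Optimal plan:
  Salem to Bakery1: 31 × £3 = £93
  Salem to Bakery3: 15 × £5 = £75
  Chico to Bakery3: 2 × £4 = £8
  Macon to Bakery2: 13 × £9 = £117
  Macon to Bakery3: 14 × £9 = £126
  Macon to Bakery4: 22 × £4 = £88
Optimal cost = £507.
Saving = 598 − 507 = £91.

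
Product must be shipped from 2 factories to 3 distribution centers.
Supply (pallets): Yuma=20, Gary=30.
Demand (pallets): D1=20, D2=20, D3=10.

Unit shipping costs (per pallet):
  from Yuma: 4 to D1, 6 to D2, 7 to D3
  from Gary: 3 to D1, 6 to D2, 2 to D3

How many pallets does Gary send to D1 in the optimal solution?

The minimum-cost plan:
  Yuma→D2: 20 × 6 = 120
  Gary→D1: 20 × 3 = 60
  Gary→D3: 10 × 2 = 20
Total cost = 200.
So Gary→D1 carries 20 pallets.

20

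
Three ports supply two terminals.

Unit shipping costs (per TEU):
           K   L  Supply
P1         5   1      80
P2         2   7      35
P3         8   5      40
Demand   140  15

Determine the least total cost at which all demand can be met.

730

An optimal shipping plan:
  P1–K: 65 × 5 = 325
  P1–L: 15 × 1 = 15
  P2–K: 35 × 2 = 70
  P3–K: 40 × 8 = 320
Total = 325 + 15 + 70 + 320 = 730.
(Supply check: P1 ships 80; P2 ships 35; P3 ships 40.)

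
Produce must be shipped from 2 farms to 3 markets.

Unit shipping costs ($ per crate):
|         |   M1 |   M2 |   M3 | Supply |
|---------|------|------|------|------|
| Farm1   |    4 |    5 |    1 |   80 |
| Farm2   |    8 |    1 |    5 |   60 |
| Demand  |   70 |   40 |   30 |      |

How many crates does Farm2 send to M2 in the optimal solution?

40

Solving gives:
  Farm1->M1: 50 × $4 = $200
  Farm1->M3: 30 × $1 = $30
  Farm2->M1: 20 × $8 = $160
  Farm2->M2: 40 × $1 = $40
Total cost = $430.
So Farm2→M2 carries 40 crates.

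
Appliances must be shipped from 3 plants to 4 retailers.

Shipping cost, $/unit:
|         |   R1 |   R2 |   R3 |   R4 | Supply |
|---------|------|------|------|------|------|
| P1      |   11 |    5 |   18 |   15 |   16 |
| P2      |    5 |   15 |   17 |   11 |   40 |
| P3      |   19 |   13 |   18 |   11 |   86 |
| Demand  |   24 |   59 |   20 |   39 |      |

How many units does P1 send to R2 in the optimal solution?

Optimal shipments:
  P1→R2: 16 × $5 = $80
  P2→R1: 24 × $5 = $120
  P2→R3: 16 × $17 = $272
  P3→R2: 43 × $13 = $559
  P3→R3: 4 × $18 = $72
  P3→R4: 39 × $11 = $429
Total cost = $1532.
So P1→R2 carries 16 units.

16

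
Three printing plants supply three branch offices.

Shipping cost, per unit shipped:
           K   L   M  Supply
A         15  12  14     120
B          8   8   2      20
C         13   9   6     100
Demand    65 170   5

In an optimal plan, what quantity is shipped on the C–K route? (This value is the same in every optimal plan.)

0

Optimal shipments:
  A–K: 45 × 15 = 675
  A–L: 75 × 12 = 900
  B–K: 20 × 8 = 160
  C–L: 95 × 9 = 855
  C–M: 5 × 6 = 30
Total cost = 2620.
The route C→K is not used.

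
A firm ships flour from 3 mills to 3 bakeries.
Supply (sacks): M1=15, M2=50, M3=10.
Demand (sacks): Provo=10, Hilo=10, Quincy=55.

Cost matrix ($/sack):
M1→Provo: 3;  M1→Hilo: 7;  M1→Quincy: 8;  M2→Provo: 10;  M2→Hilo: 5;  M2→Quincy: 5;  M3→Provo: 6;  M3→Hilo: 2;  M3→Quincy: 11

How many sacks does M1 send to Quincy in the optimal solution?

The minimum-cost plan:
  M1–Provo: 10 × $3 = $30
  M1–Quincy: 5 × $8 = $40
  M2–Quincy: 50 × $5 = $250
  M3–Hilo: 10 × $2 = $20
Total cost = $340.
So M1→Quincy carries 5 sacks.

5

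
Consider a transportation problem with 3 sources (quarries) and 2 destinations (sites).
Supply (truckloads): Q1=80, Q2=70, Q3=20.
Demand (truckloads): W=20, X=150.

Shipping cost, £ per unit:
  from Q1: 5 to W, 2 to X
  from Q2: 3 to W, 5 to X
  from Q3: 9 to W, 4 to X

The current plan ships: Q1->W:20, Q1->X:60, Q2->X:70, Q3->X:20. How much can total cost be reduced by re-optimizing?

100

Current plan cost = 20·5 + 60·2 + 70·5 + 20·4 = £650.
Optimal plan:
  Q1–X: 80 × £2 = £160
  Q2–W: 20 × £3 = £60
  Q2–X: 50 × £5 = £250
  Q3–X: 20 × £4 = £80
Optimal cost = £550.
Saving = 650 − 550 = £100.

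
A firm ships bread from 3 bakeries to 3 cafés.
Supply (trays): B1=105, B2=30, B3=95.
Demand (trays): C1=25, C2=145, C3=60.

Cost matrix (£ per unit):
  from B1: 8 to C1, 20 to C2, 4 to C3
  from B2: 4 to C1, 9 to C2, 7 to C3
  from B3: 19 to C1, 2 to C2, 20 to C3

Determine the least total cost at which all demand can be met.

1300

One minimum-cost allocation:
  B1 to C1: 25 × £8 = £200
  B1 to C2: 20 × £20 = £400
  B1 to C3: 60 × £4 = £240
  B2 to C2: 30 × £9 = £270
  B3 to C2: 95 × £2 = £190
Total = 200 + 400 + 240 + 270 + 190 = £1300.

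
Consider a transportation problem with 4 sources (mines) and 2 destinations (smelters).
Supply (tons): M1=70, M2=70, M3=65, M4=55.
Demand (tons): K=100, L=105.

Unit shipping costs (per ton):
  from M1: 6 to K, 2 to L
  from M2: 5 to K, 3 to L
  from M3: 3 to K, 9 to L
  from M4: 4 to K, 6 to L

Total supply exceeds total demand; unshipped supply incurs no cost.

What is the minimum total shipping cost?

580

A cheapest plan:
  M1->L: 70 × 2 = 140
  M2->L: 35 × 3 = 105
  M3->K: 65 × 3 = 195
  M4->K: 35 × 4 = 140
Total = 140 + 105 + 195 + 140 = 580.
(Supply check: M1 ships 70; M2 ships 35; M3 ships 65; M4 ships 35.)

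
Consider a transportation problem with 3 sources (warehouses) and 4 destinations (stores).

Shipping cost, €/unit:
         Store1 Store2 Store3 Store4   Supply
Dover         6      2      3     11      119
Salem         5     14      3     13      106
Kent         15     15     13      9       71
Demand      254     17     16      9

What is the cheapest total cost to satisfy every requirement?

2139

An optimal shipping plan:
  Dover to Store1: 86 units
  Dover to Store2: 17 units
  Dover to Store3: 16 units
  Salem to Store1: 106 units
  Kent to Store1: 62 units
  Kent to Store4: 9 units
Total cost = €2139.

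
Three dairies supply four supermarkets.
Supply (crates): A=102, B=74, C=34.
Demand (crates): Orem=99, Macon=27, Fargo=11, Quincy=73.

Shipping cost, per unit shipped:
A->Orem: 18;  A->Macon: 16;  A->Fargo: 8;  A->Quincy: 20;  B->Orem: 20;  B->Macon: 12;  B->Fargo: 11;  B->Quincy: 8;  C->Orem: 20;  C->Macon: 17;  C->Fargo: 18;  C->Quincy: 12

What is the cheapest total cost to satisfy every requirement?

A cheapest plan:
  A–Orem: 91 × 18 = 1638
  A–Fargo: 11 × 8 = 88
  B–Macon: 27 × 12 = 324
  B–Quincy: 47 × 8 = 376
  C–Orem: 8 × 20 = 160
  C–Quincy: 26 × 12 = 312
Total = 1638 + 88 + 324 + 376 + 160 + 312 = 2898.

2898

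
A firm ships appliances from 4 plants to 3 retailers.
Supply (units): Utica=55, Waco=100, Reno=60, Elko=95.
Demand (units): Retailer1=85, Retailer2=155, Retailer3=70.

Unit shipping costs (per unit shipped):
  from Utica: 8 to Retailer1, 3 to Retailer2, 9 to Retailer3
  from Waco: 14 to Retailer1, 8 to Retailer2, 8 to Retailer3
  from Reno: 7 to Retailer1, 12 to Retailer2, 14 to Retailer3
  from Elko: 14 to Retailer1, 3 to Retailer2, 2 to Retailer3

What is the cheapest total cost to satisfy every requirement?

1725

One minimum-cost allocation:
  Utica–Retailer1: 25 × 8 = 200
  Utica–Retailer2: 30 × 3 = 90
  Waco–Retailer2: 100 × 8 = 800
  Reno–Retailer1: 60 × 7 = 420
  Elko–Retailer2: 25 × 3 = 75
  Elko–Retailer3: 70 × 2 = 140
Total = 200 + 90 + 800 + 420 + 75 + 140 = 1725.
(Supply check: Utica ships 55; Waco ships 100; Reno ships 60; Elko ships 95.)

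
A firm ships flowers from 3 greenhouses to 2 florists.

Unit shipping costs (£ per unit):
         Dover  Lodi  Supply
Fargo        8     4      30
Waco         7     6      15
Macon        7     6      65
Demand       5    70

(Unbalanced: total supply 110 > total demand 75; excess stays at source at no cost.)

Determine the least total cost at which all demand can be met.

An optimal shipping plan:
  Fargo–Lodi: 30 × £4 = £120
  Macon–Dover: 5 × £7 = £35
  Macon–Lodi: 40 × £6 = £240
Total = 120 + 35 + 240 = £395.
(Supply check: Fargo ships 30; Waco ships 0; Macon ships 45.)

395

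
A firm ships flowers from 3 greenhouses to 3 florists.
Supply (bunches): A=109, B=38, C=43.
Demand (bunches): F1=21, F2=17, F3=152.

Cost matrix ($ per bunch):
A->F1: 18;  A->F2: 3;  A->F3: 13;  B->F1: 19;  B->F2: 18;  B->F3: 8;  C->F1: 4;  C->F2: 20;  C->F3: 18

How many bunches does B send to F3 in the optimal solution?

The minimum-cost plan:
  A→F2: 17 × $3 = $51
  A→F3: 92 × $13 = $1196
  B→F3: 38 × $8 = $304
  C→F1: 21 × $4 = $84
  C→F3: 22 × $18 = $396
Total cost = $2031.
So B→F3 carries 38 bunches.

38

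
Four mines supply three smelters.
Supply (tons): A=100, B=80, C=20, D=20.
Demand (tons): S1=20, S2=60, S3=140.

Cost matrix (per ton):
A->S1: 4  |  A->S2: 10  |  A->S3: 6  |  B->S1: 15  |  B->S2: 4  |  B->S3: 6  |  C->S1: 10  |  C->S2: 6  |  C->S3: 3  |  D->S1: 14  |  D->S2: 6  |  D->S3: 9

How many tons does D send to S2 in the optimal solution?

20

Optimal shipments:
  A–S1: 20 × 4 = 80
  A–S3: 80 × 6 = 480
  B–S2: 40 × 4 = 160
  B–S3: 40 × 6 = 240
  C–S3: 20 × 3 = 60
  D–S2: 20 × 6 = 120
Total cost = 1140.
So D→S2 carries 20 tons.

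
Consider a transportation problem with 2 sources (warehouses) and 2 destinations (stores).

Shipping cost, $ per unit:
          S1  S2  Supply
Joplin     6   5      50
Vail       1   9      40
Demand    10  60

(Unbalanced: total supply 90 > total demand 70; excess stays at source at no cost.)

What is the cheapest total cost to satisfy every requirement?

350

Optimal allocation:
  Joplin–S2: 50 × $5 = $250
  Vail–S1: 10 × $1 = $10
  Vail–S2: 10 × $9 = $90
Total = 250 + 10 + 90 = $350.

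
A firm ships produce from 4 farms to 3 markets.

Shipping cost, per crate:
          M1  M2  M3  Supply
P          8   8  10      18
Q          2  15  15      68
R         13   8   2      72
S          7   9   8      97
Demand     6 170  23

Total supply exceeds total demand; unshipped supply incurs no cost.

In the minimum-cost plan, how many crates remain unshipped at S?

An optimal plan:
  P→M2: 18 × 8 = 144
  Q→M1: 6 × 2 = 12
  Q→M2: 6 × 15 = 90
  R→M2: 49 × 8 = 392
  R→M3: 23 × 2 = 46
  S→M2: 97 × 9 = 873
Total cost = 1557.
S ships 97 of its 97, leaving 0.

0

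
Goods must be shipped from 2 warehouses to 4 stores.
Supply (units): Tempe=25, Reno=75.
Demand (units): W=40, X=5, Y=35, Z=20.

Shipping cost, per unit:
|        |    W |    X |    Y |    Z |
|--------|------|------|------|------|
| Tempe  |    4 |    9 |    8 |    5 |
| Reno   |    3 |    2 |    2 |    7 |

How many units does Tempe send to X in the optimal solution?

0

Solving gives:
  Tempe to W: 5 × 4 = 20
  Tempe to Z: 20 × 5 = 100
  Reno to W: 35 × 3 = 105
  Reno to X: 5 × 2 = 10
  Reno to Y: 35 × 2 = 70
Total cost = 305.
The route Tempe→X is not used.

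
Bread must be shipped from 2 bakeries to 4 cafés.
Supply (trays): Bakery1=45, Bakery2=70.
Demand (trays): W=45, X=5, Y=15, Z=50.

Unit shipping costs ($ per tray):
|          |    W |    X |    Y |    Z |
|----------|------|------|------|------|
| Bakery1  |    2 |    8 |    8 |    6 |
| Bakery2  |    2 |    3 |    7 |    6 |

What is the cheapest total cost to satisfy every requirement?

510

Optimal allocation:
  Bakery1→Z: 45 × $6 = $270
  Bakery2→W: 45 × $2 = $90
  Bakery2→X: 5 × $3 = $15
  Bakery2→Y: 15 × $7 = $105
  Bakery2→Z: 5 × $6 = $30
Total = 270 + 90 + 15 + 105 + 30 = $510.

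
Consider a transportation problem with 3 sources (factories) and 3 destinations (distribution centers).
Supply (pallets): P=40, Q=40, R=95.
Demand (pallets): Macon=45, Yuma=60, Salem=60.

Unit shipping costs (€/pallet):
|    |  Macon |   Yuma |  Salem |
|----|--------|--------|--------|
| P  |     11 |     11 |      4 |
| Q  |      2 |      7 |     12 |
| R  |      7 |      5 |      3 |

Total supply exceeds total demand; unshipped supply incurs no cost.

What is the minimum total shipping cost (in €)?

Optimal allocation:
  P–Salem: 30 pallets
  Q–Macon: 40 pallets
  R–Macon: 5 pallets
  R–Yuma: 60 pallets
  R–Salem: 30 pallets
Total cost = €625.

625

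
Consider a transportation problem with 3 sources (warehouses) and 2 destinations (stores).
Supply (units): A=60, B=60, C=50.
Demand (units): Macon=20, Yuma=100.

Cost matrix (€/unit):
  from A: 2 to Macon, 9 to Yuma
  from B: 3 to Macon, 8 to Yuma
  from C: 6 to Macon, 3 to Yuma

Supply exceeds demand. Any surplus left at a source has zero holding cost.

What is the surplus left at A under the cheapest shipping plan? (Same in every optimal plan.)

An optimal plan:
  A->Macon: 20 × €2 = €40
  B->Yuma: 50 × €8 = €400
  C->Yuma: 50 × €3 = €150
Total cost = €590.
A ships 20 of its 60, leaving 40.

40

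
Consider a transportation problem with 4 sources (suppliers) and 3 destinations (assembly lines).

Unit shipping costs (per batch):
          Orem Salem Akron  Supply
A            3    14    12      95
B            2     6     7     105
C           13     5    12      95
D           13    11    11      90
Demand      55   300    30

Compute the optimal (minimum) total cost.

2760

Optimal allocation:
  A->Orem: 55 × 3 = 165
  A->Salem: 10 × 14 = 140
  A->Akron: 30 × 12 = 360
  B->Salem: 105 × 6 = 630
  C->Salem: 95 × 5 = 475
  D->Salem: 90 × 11 = 990
Total = 165 + 140 + 360 + 630 + 475 + 990 = 2760.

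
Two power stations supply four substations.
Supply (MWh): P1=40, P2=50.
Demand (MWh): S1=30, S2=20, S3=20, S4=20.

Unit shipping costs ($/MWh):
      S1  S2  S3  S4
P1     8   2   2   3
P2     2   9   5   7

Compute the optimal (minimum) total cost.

An optimal shipping plan:
  P1–S2: 20 MWh
  P1–S4: 20 MWh
  P2–S1: 30 MWh
  P2–S3: 20 MWh
Total cost = $260.

260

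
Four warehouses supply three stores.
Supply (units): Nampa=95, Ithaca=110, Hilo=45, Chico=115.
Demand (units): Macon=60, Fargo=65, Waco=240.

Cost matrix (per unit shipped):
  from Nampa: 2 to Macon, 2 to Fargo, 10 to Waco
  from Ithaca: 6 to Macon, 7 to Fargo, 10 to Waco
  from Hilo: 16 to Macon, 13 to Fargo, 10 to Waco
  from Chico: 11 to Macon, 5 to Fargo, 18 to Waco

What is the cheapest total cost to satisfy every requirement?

3245

Optimal allocation:
  Nampa->Macon: 60 × 2 = 120
  Nampa->Waco: 35 × 10 = 350
  Ithaca->Waco: 110 × 10 = 1100
  Hilo->Waco: 45 × 10 = 450
  Chico->Fargo: 65 × 5 = 325
  Chico->Waco: 50 × 18 = 900
Total = 120 + 350 + 1100 + 450 + 325 + 900 = 3245.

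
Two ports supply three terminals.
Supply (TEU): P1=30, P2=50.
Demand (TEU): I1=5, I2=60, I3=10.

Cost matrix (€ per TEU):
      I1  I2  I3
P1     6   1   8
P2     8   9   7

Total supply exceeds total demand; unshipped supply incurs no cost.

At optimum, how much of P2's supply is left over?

Minimum-cost shipments:
  P1->I2: 30 TEU
  P2->I1: 5 TEU
  P2->I2: 30 TEU
  P2->I3: 10 TEU
Total cost = €410.
P2 ships 45 of its 50, leaving 5.

5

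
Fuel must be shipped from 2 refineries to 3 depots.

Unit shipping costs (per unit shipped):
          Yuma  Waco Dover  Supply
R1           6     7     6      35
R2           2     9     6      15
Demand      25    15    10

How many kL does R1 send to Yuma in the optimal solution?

The minimum-cost plan:
  R1–Yuma: 10 × 6 = 60
  R1–Waco: 15 × 7 = 105
  R1–Dover: 10 × 6 = 60
  R2–Yuma: 15 × 2 = 30
Total cost = 255.
So R1→Yuma carries 10 kL.

10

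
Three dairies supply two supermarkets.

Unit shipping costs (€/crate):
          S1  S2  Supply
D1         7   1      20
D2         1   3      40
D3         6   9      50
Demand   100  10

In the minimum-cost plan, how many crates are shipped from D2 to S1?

40

Optimal shipments:
  D1 to S1: 10 × €7 = €70
  D1 to S2: 10 × €1 = €10
  D2 to S1: 40 × €1 = €40
  D3 to S1: 50 × €6 = €300
Total cost = €420.
So D2→S1 carries 40 crates.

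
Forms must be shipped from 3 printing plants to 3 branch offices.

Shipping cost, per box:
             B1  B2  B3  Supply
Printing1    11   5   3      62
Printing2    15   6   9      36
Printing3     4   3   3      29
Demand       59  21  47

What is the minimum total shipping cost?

773

Optimal allocation:
  Printing1->B1: 15 boxes
  Printing1->B3: 47 boxes
  Printing2->B1: 15 boxes
  Printing2->B2: 21 boxes
  Printing3->B1: 29 boxes
Total cost = 773.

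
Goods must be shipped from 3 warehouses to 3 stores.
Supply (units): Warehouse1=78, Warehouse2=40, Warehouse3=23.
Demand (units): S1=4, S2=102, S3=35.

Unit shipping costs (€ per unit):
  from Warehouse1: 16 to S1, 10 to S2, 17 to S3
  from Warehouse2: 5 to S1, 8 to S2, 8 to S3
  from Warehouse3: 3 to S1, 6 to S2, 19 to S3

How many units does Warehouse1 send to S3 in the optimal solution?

0

Optimal shipments:
  Warehouse1→S2: 78 × €10 = €780
  Warehouse2→S1: 4 × €5 = €20
  Warehouse2→S2: 1 × €8 = €8
  Warehouse2→S3: 35 × €8 = €280
  Warehouse3→S2: 23 × €6 = €138
Total cost = €1226.
The route Warehouse1→S3 is not used.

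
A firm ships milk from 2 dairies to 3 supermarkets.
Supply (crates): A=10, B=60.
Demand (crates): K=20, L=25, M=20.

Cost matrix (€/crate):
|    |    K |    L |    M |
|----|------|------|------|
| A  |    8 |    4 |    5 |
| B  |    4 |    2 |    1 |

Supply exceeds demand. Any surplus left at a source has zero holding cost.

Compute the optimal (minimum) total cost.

One minimum-cost allocation:
  A to L: 5 crates
  B to K: 20 crates
  B to L: 20 crates
  B to M: 20 crates
Total cost = €160.

160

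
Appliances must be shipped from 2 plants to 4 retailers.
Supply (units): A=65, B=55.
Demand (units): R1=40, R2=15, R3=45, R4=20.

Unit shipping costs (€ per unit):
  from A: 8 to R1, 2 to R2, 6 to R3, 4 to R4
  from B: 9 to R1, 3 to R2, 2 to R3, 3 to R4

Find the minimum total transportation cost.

510

One minimum-cost allocation:
  A to R1: 40 × €8 = €320
  A to R2: 15 × €2 = €30
  A to R4: 10 × €4 = €40
  B to R3: 45 × €2 = €90
  B to R4: 10 × €3 = €30
Total = 320 + 30 + 40 + 90 + 30 = €510.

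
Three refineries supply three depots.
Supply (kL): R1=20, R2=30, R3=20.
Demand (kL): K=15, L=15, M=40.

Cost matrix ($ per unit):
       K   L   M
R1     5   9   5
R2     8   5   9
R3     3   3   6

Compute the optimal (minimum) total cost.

385

An optimal shipping plan:
  R1→M: 20 × $5 = $100
  R2→L: 15 × $5 = $75
  R2→M: 15 × $9 = $135
  R3→K: 15 × $3 = $45
  R3→M: 5 × $6 = $30
Total = 100 + 75 + 135 + 45 + 30 = $385.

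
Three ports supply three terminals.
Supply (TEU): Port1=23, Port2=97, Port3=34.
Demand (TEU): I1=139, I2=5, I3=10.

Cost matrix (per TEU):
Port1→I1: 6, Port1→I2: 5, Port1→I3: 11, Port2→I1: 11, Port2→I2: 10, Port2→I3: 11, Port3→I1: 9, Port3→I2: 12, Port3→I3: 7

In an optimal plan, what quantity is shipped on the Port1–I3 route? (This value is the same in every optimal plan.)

Solving gives:
  Port1→I1: 18 × 6 = 108
  Port1→I2: 5 × 5 = 25
  Port2→I1: 97 × 11 = 1067
  Port3→I1: 24 × 9 = 216
  Port3→I3: 10 × 7 = 70
Total cost = 1486.
The route Port1→I3 is not used.

0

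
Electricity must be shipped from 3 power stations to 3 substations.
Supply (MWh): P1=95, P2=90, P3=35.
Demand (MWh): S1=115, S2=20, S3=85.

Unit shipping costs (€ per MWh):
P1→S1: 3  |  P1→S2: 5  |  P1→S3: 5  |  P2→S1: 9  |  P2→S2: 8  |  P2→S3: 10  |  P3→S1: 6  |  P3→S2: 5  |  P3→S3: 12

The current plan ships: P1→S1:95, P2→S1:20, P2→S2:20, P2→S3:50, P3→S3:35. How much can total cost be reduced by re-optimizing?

175

Current plan cost = 95·3 + 20·9 + 20·8 + 50·10 + 35·12 = €1545.
Optimal plan:
  P1 to S1: 95 × €3 = €285
  P2 to S1: 5 × €9 = €45
  P2 to S3: 85 × €10 = €850
  P3 to S1: 15 × €6 = €90
  P3 to S2: 20 × €5 = €100
Optimal cost = €1370.
Saving = 1545 − 1370 = €175.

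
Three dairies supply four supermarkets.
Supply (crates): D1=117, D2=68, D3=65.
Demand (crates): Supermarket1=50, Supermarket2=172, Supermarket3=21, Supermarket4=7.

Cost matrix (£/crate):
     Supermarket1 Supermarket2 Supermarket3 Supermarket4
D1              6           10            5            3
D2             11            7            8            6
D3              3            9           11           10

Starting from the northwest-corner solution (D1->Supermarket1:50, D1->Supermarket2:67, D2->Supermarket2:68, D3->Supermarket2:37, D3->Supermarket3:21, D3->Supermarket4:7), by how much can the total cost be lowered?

Current plan cost = 50·6 + 67·10 + 68·7 + 37·9 + 21·11 + 7·10 = £2080.
Optimal plan:
  D1 to Supermarket2: 89 × £10 = £890
  D1 to Supermarket3: 21 × £5 = £105
  D1 to Supermarket4: 7 × £3 = £21
  D2 to Supermarket2: 68 × £7 = £476
  D3 to Supermarket1: 50 × £3 = £150
  D3 to Supermarket2: 15 × £9 = £135
Optimal cost = £1777.
Saving = 2080 − 1777 = £303.

303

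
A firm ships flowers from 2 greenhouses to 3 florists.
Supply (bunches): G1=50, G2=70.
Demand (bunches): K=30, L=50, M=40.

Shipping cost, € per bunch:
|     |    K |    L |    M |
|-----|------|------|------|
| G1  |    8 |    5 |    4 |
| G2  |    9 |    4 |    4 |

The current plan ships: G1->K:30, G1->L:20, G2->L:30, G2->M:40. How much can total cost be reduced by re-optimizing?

Current plan cost = 30·8 + 20·5 + 30·4 + 40·4 = €620.
Optimal plan:
  G1→K: 30 bunches
  G1→M: 20 bunches
  G2→L: 50 bunches
  G2→M: 20 bunches
Optimal cost = €600.
Saving = 620 − 600 = €20.

20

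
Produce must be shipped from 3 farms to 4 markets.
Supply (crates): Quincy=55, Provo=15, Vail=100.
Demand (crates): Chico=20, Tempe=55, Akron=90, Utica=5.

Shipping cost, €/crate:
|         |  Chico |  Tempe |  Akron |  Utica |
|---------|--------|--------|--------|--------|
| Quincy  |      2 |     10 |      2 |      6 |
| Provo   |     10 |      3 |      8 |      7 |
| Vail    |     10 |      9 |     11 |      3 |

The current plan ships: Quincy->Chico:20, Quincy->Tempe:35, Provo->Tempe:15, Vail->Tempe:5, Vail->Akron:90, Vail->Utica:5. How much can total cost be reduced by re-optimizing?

Current plan cost = 20·2 + 35·10 + 15·3 + 5·9 + 90·11 + 5·3 = €1485.
Optimal plan:
  Quincy->Akron: 55 crates
  Provo->Tempe: 15 crates
  Vail->Chico: 20 crates
  Vail->Tempe: 40 crates
  Vail->Akron: 35 crates
  Vail->Utica: 5 crates
Optimal cost = €1115.
Saving = 1485 − 1115 = €370.

370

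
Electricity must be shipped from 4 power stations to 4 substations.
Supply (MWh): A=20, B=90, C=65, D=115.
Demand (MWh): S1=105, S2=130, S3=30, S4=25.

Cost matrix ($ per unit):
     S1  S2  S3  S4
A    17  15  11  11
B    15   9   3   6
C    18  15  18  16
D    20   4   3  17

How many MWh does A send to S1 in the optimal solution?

The minimum-cost plan:
  A to S1: 20 × $17 = $340
  B to S1: 20 × $15 = $300
  B to S2: 15 × $9 = $135
  B to S3: 30 × $3 = $90
  B to S4: 25 × $6 = $150
  C to S1: 65 × $18 = $1170
  D to S2: 115 × $4 = $460
Total cost = $2645.
So A→S1 carries 20 MWh.

20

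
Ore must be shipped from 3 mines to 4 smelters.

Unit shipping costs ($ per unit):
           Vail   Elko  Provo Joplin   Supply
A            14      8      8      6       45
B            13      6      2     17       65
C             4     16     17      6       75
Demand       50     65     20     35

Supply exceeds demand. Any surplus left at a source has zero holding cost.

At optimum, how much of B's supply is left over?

0

Minimum-cost shipments:
  A→Elko: 20 × $8 = $160
  A→Joplin: 10 × $6 = $60
  B→Elko: 45 × $6 = $270
  B→Provo: 20 × $2 = $40
  C→Vail: 50 × $4 = $200
  C→Joplin: 25 × $6 = $150
Total cost = $880.
B ships 65 of its 65, leaving 0.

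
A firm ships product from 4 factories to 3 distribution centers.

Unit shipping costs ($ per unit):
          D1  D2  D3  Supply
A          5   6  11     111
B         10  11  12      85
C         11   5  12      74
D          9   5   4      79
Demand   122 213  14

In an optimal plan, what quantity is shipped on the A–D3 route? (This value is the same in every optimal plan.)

0

Solving gives:
  A–D1: 37 × $5 = $185
  A–D2: 74 × $6 = $444
  B–D1: 85 × $10 = $850
  C–D2: 74 × $5 = $370
  D–D2: 65 × $5 = $325
  D–D3: 14 × $4 = $56
Total cost = $2230.
The route A→D3 is not used.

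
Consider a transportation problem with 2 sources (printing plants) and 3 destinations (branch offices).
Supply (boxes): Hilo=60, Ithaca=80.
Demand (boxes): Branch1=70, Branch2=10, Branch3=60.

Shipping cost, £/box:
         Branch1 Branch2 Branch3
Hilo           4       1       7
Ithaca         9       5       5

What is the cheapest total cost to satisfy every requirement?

An optimal shipping plan:
  Hilo–Branch1: 60 boxes
  Ithaca–Branch1: 10 boxes
  Ithaca–Branch2: 10 boxes
  Ithaca–Branch3: 60 boxes
Total cost = £680.

680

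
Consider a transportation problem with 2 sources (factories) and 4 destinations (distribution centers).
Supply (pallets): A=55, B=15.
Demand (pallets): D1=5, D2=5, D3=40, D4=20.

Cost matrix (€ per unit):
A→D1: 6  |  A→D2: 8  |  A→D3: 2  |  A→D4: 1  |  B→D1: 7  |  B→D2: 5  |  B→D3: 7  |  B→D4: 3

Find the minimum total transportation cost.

170

One minimum-cost allocation:
  A–D3: 40 × €2 = €80
  A–D4: 15 × €1 = €15
  B–D1: 5 × €7 = €35
  B–D2: 5 × €5 = €25
  B–D4: 5 × €3 = €15
Total = 80 + 15 + 35 + 25 + 15 = €170.
(Supply check: A ships 55; B ships 15.)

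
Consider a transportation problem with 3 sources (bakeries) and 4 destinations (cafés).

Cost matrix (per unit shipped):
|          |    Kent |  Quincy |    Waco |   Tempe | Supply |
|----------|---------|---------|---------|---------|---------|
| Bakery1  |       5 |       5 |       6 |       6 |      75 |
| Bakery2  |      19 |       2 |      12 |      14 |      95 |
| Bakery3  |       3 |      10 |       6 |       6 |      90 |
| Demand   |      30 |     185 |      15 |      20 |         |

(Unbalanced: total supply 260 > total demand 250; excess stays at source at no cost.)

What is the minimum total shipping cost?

A cheapest plan:
  Bakery1–Quincy: 75 × 5 = 375
  Bakery2–Quincy: 95 × 2 = 190
  Bakery3–Kent: 30 × 3 = 90
  Bakery3–Quincy: 15 × 10 = 150
  Bakery3–Waco: 15 × 6 = 90
  Bakery3–Tempe: 20 × 6 = 120
Total = 375 + 190 + 90 + 150 + 90 + 120 = 1015.

1015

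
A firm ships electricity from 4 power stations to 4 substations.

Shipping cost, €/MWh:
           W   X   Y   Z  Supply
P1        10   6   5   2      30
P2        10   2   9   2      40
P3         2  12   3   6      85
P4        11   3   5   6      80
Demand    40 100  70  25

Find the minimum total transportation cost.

650

One minimum-cost allocation:
  P1->Y: 5 × €5 = €25
  P1->Z: 25 × €2 = €50
  P2->X: 40 × €2 = €80
  P3->W: 40 × €2 = €80
  P3->Y: 45 × €3 = €135
  P4->X: 60 × €3 = €180
  P4->Y: 20 × €5 = €100
Total = 25 + 50 + 80 + 80 + 135 + 180 + 100 = €650.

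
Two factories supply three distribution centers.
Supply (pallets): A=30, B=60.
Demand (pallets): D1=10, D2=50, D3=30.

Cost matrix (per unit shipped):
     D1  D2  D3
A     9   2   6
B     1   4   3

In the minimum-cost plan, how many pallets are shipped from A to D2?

Optimal shipments:
  A->D2: 30 × 2 = 60
  B->D1: 10 × 1 = 10
  B->D2: 20 × 4 = 80
  B->D3: 30 × 3 = 90
Total cost = 240.
So A→D2 carries 30 pallets.

30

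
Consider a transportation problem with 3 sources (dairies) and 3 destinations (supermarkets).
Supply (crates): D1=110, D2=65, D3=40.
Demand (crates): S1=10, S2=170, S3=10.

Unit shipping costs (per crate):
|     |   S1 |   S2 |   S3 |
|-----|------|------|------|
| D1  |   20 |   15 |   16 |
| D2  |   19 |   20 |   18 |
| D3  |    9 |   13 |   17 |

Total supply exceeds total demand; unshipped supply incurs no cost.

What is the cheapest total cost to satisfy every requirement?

2910

Optimal allocation:
  D1→S2: 110 × 15 = 1650
  D2→S2: 30 × 20 = 600
  D2→S3: 10 × 18 = 180
  D3→S1: 10 × 9 = 90
  D3→S2: 30 × 13 = 390
Total = 1650 + 600 + 180 + 90 + 390 = 2910.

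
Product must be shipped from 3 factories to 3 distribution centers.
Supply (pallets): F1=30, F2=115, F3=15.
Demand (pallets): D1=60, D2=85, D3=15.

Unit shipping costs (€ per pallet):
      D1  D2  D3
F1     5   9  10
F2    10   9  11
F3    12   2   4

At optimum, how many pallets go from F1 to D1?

30

Solving gives:
  F1→D1: 30 × €5 = €150
  F2→D1: 30 × €10 = €300
  F2→D2: 70 × €9 = €630
  F2→D3: 15 × €11 = €165
  F3→D2: 15 × €2 = €30
Total cost = €1275.
So F1→D1 carries 30 pallets.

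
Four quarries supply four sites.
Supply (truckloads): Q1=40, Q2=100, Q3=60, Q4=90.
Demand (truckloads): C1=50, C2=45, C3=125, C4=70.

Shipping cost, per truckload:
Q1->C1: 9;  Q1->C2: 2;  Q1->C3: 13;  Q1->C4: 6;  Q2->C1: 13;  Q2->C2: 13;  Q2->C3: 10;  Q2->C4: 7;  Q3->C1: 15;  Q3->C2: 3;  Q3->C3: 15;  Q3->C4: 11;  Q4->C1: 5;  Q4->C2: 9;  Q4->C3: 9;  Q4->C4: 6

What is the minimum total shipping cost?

Optimal allocation:
  Q1->C4: 40 × 6 = 240
  Q2->C3: 85 × 10 = 850
  Q2->C4: 15 × 7 = 105
  Q3->C2: 45 × 3 = 135
  Q3->C4: 15 × 11 = 165
  Q4->C1: 50 × 5 = 250
  Q4->C3: 40 × 9 = 360
Total = 240 + 850 + 105 + 135 + 165 + 250 + 360 = 2105.

2105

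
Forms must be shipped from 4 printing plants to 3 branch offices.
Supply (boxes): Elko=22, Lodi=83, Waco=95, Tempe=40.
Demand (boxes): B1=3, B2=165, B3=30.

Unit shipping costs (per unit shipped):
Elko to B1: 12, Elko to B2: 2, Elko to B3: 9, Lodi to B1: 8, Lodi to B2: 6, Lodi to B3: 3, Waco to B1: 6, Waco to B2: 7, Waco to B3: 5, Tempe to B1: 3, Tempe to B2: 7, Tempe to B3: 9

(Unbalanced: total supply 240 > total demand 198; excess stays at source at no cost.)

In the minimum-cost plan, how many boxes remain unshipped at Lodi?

0

An optimal plan:
  Elko to B2: 22 boxes
  Lodi to B2: 53 boxes
  Lodi to B3: 30 boxes
  Waco to B2: 90 boxes
  Tempe to B1: 3 boxes
Total cost = 1091.
Lodi ships 83 of its 83, leaving 0.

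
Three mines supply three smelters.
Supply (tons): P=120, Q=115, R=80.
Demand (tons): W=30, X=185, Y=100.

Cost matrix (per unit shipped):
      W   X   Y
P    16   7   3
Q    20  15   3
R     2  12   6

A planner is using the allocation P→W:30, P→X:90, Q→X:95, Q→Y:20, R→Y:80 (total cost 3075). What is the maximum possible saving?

1050

Current plan cost = 30·16 + 90·7 + 95·15 + 20·3 + 80·6 = 3075.
Optimal plan:
  P->X: 120 × 7 = 840
  Q->X: 15 × 15 = 225
  Q->Y: 100 × 3 = 300
  R->W: 30 × 2 = 60
  R->X: 50 × 12 = 600
Optimal cost = 2025.
Saving = 3075 − 2025 = 1050.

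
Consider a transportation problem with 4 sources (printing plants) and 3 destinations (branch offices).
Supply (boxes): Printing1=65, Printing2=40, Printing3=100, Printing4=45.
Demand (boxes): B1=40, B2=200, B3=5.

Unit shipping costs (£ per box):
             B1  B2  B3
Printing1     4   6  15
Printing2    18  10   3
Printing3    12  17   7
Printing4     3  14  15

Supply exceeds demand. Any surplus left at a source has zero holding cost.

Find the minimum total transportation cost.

2545

One minimum-cost allocation:
  Printing1 to B2: 65 × £6 = £390
  Printing2 to B2: 40 × £10 = £400
  Printing3 to B2: 90 × £17 = £1530
  Printing3 to B3: 5 × £7 = £35
  Printing4 to B1: 40 × £3 = £120
  Printing4 to B2: 5 × £14 = £70
Total = 390 + 400 + 1530 + 35 + 120 + 70 = £2545.
(Supply check: Printing1 ships 65; Printing2 ships 40; Printing3 ships 95; Printing4 ships 45.)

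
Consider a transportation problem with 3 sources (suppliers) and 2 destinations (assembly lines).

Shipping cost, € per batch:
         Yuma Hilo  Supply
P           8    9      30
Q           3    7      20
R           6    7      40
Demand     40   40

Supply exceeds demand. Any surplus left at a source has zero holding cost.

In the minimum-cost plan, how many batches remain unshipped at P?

10

Minimum-cost shipments:
  P to Hilo: 20 batches
  Q to Yuma: 20 batches
  R to Yuma: 20 batches
  R to Hilo: 20 batches
Total cost = €500.
P ships 20 of its 30, leaving 10.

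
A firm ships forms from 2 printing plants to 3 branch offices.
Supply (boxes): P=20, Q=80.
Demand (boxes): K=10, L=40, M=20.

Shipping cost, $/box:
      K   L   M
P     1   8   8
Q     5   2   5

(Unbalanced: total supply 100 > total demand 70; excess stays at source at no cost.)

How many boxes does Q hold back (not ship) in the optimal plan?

Minimum-cost shipments:
  P–K: 10 × $1 = $10
  Q–L: 40 × $2 = $80
  Q–M: 20 × $5 = $100
Total cost = $190.
Q ships 60 of its 80, leaving 20.

20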